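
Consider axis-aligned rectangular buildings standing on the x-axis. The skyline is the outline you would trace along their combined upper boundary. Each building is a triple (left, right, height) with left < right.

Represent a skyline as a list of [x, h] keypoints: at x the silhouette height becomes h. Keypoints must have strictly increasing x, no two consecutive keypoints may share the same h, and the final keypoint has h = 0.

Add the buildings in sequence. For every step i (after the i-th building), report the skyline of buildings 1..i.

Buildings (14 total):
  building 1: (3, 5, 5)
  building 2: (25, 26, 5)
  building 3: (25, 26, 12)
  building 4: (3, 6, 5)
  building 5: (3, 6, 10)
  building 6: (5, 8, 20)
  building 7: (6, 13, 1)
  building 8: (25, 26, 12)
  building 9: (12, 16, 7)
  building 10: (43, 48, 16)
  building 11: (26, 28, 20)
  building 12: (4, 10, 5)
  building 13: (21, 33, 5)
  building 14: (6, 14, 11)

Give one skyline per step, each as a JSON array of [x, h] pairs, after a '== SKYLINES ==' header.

== SKYLINES ==
[[3,5],[5,0]]
[[3,5],[5,0],[25,5],[26,0]]
[[3,5],[5,0],[25,12],[26,0]]
[[3,5],[6,0],[25,12],[26,0]]
[[3,10],[6,0],[25,12],[26,0]]
[[3,10],[5,20],[8,0],[25,12],[26,0]]
[[3,10],[5,20],[8,1],[13,0],[25,12],[26,0]]
[[3,10],[5,20],[8,1],[13,0],[25,12],[26,0]]
[[3,10],[5,20],[8,1],[12,7],[16,0],[25,12],[26,0]]
[[3,10],[5,20],[8,1],[12,7],[16,0],[25,12],[26,0],[43,16],[48,0]]
[[3,10],[5,20],[8,1],[12,7],[16,0],[25,12],[26,20],[28,0],[43,16],[48,0]]
[[3,10],[5,20],[8,5],[10,1],[12,7],[16,0],[25,12],[26,20],[28,0],[43,16],[48,0]]
[[3,10],[5,20],[8,5],[10,1],[12,7],[16,0],[21,5],[25,12],[26,20],[28,5],[33,0],[43,16],[48,0]]
[[3,10],[5,20],[8,11],[14,7],[16,0],[21,5],[25,12],[26,20],[28,5],[33,0],[43,16],[48,0]]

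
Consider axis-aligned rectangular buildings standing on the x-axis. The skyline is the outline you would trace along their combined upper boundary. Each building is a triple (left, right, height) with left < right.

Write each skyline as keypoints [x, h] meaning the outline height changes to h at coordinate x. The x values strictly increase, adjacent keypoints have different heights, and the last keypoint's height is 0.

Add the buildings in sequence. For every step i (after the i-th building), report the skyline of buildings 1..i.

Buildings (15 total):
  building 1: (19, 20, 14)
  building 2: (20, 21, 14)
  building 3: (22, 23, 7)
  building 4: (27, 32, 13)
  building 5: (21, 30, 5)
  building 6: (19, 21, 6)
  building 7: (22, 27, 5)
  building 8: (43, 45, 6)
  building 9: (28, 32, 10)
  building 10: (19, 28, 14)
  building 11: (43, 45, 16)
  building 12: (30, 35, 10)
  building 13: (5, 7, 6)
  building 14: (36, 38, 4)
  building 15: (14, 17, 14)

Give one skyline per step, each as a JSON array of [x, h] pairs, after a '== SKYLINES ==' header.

== SKYLINES ==
[[19,14],[20,0]]
[[19,14],[21,0]]
[[19,14],[21,0],[22,7],[23,0]]
[[19,14],[21,0],[22,7],[23,0],[27,13],[32,0]]
[[19,14],[21,5],[22,7],[23,5],[27,13],[32,0]]
[[19,14],[21,5],[22,7],[23,5],[27,13],[32,0]]
[[19,14],[21,5],[22,7],[23,5],[27,13],[32,0]]
[[19,14],[21,5],[22,7],[23,5],[27,13],[32,0],[43,6],[45,0]]
[[19,14],[21,5],[22,7],[23,5],[27,13],[32,0],[43,6],[45,0]]
[[19,14],[28,13],[32,0],[43,6],[45,0]]
[[19,14],[28,13],[32,0],[43,16],[45,0]]
[[19,14],[28,13],[32,10],[35,0],[43,16],[45,0]]
[[5,6],[7,0],[19,14],[28,13],[32,10],[35,0],[43,16],[45,0]]
[[5,6],[7,0],[19,14],[28,13],[32,10],[35,0],[36,4],[38,0],[43,16],[45,0]]
[[5,6],[7,0],[14,14],[17,0],[19,14],[28,13],[32,10],[35,0],[36,4],[38,0],[43,16],[45,0]]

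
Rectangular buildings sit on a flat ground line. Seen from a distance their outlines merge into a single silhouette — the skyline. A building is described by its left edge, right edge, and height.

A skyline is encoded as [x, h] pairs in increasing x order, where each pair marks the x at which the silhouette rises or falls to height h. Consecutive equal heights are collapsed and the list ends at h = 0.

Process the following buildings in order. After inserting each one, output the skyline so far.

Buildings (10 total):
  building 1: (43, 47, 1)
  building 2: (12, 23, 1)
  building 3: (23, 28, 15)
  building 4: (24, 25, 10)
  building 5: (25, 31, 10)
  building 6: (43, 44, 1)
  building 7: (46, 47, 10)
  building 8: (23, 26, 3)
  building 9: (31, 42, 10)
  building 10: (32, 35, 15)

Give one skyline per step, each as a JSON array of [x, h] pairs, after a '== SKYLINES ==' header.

== SKYLINES ==
[[43,1],[47,0]]
[[12,1],[23,0],[43,1],[47,0]]
[[12,1],[23,15],[28,0],[43,1],[47,0]]
[[12,1],[23,15],[28,0],[43,1],[47,0]]
[[12,1],[23,15],[28,10],[31,0],[43,1],[47,0]]
[[12,1],[23,15],[28,10],[31,0],[43,1],[47,0]]
[[12,1],[23,15],[28,10],[31,0],[43,1],[46,10],[47,0]]
[[12,1],[23,15],[28,10],[31,0],[43,1],[46,10],[47,0]]
[[12,1],[23,15],[28,10],[42,0],[43,1],[46,10],[47,0]]
[[12,1],[23,15],[28,10],[32,15],[35,10],[42,0],[43,1],[46,10],[47,0]]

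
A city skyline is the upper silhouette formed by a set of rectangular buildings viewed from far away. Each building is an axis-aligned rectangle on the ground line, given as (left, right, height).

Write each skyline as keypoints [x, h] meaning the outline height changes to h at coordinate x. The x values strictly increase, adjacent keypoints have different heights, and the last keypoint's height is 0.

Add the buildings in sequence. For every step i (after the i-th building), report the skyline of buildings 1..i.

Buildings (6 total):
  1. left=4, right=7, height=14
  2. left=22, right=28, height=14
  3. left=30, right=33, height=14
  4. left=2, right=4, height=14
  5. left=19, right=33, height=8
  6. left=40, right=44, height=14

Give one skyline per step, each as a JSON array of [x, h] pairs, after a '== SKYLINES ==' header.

== SKYLINES ==
[[4,14],[7,0]]
[[4,14],[7,0],[22,14],[28,0]]
[[4,14],[7,0],[22,14],[28,0],[30,14],[33,0]]
[[2,14],[7,0],[22,14],[28,0],[30,14],[33,0]]
[[2,14],[7,0],[19,8],[22,14],[28,8],[30,14],[33,0]]
[[2,14],[7,0],[19,8],[22,14],[28,8],[30,14],[33,0],[40,14],[44,0]]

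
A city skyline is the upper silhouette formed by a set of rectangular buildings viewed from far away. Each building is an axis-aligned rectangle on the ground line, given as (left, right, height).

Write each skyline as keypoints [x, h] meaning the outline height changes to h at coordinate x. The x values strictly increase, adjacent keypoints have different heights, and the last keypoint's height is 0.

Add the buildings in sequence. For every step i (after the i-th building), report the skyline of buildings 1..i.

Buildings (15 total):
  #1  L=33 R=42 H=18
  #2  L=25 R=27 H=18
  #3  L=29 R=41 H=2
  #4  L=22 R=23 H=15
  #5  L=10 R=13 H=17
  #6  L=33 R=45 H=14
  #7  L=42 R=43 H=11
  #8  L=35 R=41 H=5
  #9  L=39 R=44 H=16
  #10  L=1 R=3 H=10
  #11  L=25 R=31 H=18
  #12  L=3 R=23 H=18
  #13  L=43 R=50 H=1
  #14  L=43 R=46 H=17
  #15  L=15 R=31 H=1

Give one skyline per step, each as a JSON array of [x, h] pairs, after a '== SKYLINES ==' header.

== SKYLINES ==
[[33,18],[42,0]]
[[25,18],[27,0],[33,18],[42,0]]
[[25,18],[27,0],[29,2],[33,18],[42,0]]
[[22,15],[23,0],[25,18],[27,0],[29,2],[33,18],[42,0]]
[[10,17],[13,0],[22,15],[23,0],[25,18],[27,0],[29,2],[33,18],[42,0]]
[[10,17],[13,0],[22,15],[23,0],[25,18],[27,0],[29,2],[33,18],[42,14],[45,0]]
[[10,17],[13,0],[22,15],[23,0],[25,18],[27,0],[29,2],[33,18],[42,14],[45,0]]
[[10,17],[13,0],[22,15],[23,0],[25,18],[27,0],[29,2],[33,18],[42,14],[45,0]]
[[10,17],[13,0],[22,15],[23,0],[25,18],[27,0],[29,2],[33,18],[42,16],[44,14],[45,0]]
[[1,10],[3,0],[10,17],[13,0],[22,15],[23,0],[25,18],[27,0],[29,2],[33,18],[42,16],[44,14],[45,0]]
[[1,10],[3,0],[10,17],[13,0],[22,15],[23,0],[25,18],[31,2],[33,18],[42,16],[44,14],[45,0]]
[[1,10],[3,18],[23,0],[25,18],[31,2],[33,18],[42,16],[44,14],[45,0]]
[[1,10],[3,18],[23,0],[25,18],[31,2],[33,18],[42,16],[44,14],[45,1],[50,0]]
[[1,10],[3,18],[23,0],[25,18],[31,2],[33,18],[42,16],[43,17],[46,1],[50,0]]
[[1,10],[3,18],[23,1],[25,18],[31,2],[33,18],[42,16],[43,17],[46,1],[50,0]]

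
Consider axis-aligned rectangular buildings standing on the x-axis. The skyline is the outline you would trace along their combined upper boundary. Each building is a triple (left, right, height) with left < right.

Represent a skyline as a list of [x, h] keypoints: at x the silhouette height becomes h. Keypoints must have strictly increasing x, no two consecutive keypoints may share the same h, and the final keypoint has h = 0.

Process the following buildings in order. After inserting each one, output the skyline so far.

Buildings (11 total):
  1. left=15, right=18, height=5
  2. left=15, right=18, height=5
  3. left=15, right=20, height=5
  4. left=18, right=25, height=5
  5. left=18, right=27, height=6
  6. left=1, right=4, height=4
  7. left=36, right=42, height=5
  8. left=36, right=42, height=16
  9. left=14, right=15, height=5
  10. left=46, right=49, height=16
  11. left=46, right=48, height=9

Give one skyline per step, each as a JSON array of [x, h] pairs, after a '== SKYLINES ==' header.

== SKYLINES ==
[[15,5],[18,0]]
[[15,5],[18,0]]
[[15,5],[20,0]]
[[15,5],[25,0]]
[[15,5],[18,6],[27,0]]
[[1,4],[4,0],[15,5],[18,6],[27,0]]
[[1,4],[4,0],[15,5],[18,6],[27,0],[36,5],[42,0]]
[[1,4],[4,0],[15,5],[18,6],[27,0],[36,16],[42,0]]
[[1,4],[4,0],[14,5],[18,6],[27,0],[36,16],[42,0]]
[[1,4],[4,0],[14,5],[18,6],[27,0],[36,16],[42,0],[46,16],[49,0]]
[[1,4],[4,0],[14,5],[18,6],[27,0],[36,16],[42,0],[46,16],[49,0]]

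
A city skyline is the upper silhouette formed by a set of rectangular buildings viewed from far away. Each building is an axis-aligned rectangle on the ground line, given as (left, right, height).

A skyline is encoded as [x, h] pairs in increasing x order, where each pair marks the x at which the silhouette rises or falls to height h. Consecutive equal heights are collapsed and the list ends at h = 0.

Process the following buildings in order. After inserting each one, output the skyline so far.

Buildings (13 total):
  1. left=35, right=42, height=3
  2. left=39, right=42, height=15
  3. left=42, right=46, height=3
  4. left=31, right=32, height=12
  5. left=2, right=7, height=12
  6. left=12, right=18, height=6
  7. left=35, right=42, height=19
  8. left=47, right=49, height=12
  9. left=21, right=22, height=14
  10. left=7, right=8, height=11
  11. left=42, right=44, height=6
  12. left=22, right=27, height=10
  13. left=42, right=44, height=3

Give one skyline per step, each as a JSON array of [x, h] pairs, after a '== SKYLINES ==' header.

== SKYLINES ==
[[35,3],[42,0]]
[[35,3],[39,15],[42,0]]
[[35,3],[39,15],[42,3],[46,0]]
[[31,12],[32,0],[35,3],[39,15],[42,3],[46,0]]
[[2,12],[7,0],[31,12],[32,0],[35,3],[39,15],[42,3],[46,0]]
[[2,12],[7,0],[12,6],[18,0],[31,12],[32,0],[35,3],[39,15],[42,3],[46,0]]
[[2,12],[7,0],[12,6],[18,0],[31,12],[32,0],[35,19],[42,3],[46,0]]
[[2,12],[7,0],[12,6],[18,0],[31,12],[32,0],[35,19],[42,3],[46,0],[47,12],[49,0]]
[[2,12],[7,0],[12,6],[18,0],[21,14],[22,0],[31,12],[32,0],[35,19],[42,3],[46,0],[47,12],[49,0]]
[[2,12],[7,11],[8,0],[12,6],[18,0],[21,14],[22,0],[31,12],[32,0],[35,19],[42,3],[46,0],[47,12],[49,0]]
[[2,12],[7,11],[8,0],[12,6],[18,0],[21,14],[22,0],[31,12],[32,0],[35,19],[42,6],[44,3],[46,0],[47,12],[49,0]]
[[2,12],[7,11],[8,0],[12,6],[18,0],[21,14],[22,10],[27,0],[31,12],[32,0],[35,19],[42,6],[44,3],[46,0],[47,12],[49,0]]
[[2,12],[7,11],[8,0],[12,6],[18,0],[21,14],[22,10],[27,0],[31,12],[32,0],[35,19],[42,6],[44,3],[46,0],[47,12],[49,0]]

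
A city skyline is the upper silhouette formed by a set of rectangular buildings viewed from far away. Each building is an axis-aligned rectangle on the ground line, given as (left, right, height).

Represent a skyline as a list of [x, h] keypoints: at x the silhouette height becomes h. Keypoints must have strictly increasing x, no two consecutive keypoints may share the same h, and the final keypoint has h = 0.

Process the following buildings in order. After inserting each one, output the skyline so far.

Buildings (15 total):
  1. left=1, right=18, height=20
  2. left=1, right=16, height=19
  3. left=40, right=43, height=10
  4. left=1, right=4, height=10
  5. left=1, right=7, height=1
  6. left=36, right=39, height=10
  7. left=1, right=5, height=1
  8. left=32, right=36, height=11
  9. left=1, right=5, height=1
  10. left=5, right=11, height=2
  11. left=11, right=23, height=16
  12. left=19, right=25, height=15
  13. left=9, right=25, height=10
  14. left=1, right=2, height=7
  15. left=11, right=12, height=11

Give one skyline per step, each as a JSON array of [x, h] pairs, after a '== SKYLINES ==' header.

== SKYLINES ==
[[1,20],[18,0]]
[[1,20],[18,0]]
[[1,20],[18,0],[40,10],[43,0]]
[[1,20],[18,0],[40,10],[43,0]]
[[1,20],[18,0],[40,10],[43,0]]
[[1,20],[18,0],[36,10],[39,0],[40,10],[43,0]]
[[1,20],[18,0],[36,10],[39,0],[40,10],[43,0]]
[[1,20],[18,0],[32,11],[36,10],[39,0],[40,10],[43,0]]
[[1,20],[18,0],[32,11],[36,10],[39,0],[40,10],[43,0]]
[[1,20],[18,0],[32,11],[36,10],[39,0],[40,10],[43,0]]
[[1,20],[18,16],[23,0],[32,11],[36,10],[39,0],[40,10],[43,0]]
[[1,20],[18,16],[23,15],[25,0],[32,11],[36,10],[39,0],[40,10],[43,0]]
[[1,20],[18,16],[23,15],[25,0],[32,11],[36,10],[39,0],[40,10],[43,0]]
[[1,20],[18,16],[23,15],[25,0],[32,11],[36,10],[39,0],[40,10],[43,0]]
[[1,20],[18,16],[23,15],[25,0],[32,11],[36,10],[39,0],[40,10],[43,0]]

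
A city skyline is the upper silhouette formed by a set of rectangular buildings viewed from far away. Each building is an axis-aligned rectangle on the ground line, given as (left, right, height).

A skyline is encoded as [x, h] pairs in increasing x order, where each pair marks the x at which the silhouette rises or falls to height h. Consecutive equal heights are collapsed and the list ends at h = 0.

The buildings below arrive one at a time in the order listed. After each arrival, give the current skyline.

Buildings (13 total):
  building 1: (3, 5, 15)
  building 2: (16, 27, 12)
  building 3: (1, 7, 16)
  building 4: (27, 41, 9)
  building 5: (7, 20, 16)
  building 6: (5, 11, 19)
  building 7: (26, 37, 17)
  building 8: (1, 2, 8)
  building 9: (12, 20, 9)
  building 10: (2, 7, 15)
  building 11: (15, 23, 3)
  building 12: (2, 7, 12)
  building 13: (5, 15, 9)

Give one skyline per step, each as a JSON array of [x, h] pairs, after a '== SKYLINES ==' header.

== SKYLINES ==
[[3,15],[5,0]]
[[3,15],[5,0],[16,12],[27,0]]
[[1,16],[7,0],[16,12],[27,0]]
[[1,16],[7,0],[16,12],[27,9],[41,0]]
[[1,16],[20,12],[27,9],[41,0]]
[[1,16],[5,19],[11,16],[20,12],[27,9],[41,0]]
[[1,16],[5,19],[11,16],[20,12],[26,17],[37,9],[41,0]]
[[1,16],[5,19],[11,16],[20,12],[26,17],[37,9],[41,0]]
[[1,16],[5,19],[11,16],[20,12],[26,17],[37,9],[41,0]]
[[1,16],[5,19],[11,16],[20,12],[26,17],[37,9],[41,0]]
[[1,16],[5,19],[11,16],[20,12],[26,17],[37,9],[41,0]]
[[1,16],[5,19],[11,16],[20,12],[26,17],[37,9],[41,0]]
[[1,16],[5,19],[11,16],[20,12],[26,17],[37,9],[41,0]]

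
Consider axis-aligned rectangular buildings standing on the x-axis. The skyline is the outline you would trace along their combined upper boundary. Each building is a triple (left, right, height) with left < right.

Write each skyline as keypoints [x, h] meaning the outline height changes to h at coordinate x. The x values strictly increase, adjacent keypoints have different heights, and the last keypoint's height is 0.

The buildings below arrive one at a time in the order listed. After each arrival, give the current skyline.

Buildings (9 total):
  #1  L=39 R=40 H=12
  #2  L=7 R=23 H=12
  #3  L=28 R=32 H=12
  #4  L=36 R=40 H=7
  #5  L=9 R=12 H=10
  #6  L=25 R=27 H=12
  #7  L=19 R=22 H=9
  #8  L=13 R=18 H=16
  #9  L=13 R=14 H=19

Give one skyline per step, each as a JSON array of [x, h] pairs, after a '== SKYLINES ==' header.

== SKYLINES ==
[[39,12],[40,0]]
[[7,12],[23,0],[39,12],[40,0]]
[[7,12],[23,0],[28,12],[32,0],[39,12],[40,0]]
[[7,12],[23,0],[28,12],[32,0],[36,7],[39,12],[40,0]]
[[7,12],[23,0],[28,12],[32,0],[36,7],[39,12],[40,0]]
[[7,12],[23,0],[25,12],[27,0],[28,12],[32,0],[36,7],[39,12],[40,0]]
[[7,12],[23,0],[25,12],[27,0],[28,12],[32,0],[36,7],[39,12],[40,0]]
[[7,12],[13,16],[18,12],[23,0],[25,12],[27,0],[28,12],[32,0],[36,7],[39,12],[40,0]]
[[7,12],[13,19],[14,16],[18,12],[23,0],[25,12],[27,0],[28,12],[32,0],[36,7],[39,12],[40,0]]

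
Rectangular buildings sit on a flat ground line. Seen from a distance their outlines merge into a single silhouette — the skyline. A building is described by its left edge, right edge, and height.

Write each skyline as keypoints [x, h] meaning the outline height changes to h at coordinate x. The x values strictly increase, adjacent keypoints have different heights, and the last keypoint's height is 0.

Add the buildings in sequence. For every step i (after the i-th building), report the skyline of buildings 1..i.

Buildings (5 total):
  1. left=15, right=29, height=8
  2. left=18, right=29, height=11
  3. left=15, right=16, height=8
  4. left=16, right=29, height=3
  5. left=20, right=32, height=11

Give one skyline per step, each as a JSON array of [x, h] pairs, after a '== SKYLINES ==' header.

== SKYLINES ==
[[15,8],[29,0]]
[[15,8],[18,11],[29,0]]
[[15,8],[18,11],[29,0]]
[[15,8],[18,11],[29,0]]
[[15,8],[18,11],[32,0]]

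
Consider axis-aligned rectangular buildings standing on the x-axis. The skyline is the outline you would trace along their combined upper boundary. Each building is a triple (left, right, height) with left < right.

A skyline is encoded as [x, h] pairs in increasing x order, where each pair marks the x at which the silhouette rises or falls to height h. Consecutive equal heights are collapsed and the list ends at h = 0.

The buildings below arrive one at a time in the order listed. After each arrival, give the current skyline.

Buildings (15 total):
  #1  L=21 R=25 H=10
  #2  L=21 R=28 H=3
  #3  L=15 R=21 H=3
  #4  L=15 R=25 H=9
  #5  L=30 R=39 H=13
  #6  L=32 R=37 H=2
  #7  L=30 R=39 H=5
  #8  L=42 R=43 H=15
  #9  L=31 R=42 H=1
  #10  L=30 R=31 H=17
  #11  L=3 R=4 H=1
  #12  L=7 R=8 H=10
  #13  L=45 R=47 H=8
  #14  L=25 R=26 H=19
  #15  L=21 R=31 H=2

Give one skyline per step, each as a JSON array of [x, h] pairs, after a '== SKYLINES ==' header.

== SKYLINES ==
[[21,10],[25,0]]
[[21,10],[25,3],[28,0]]
[[15,3],[21,10],[25,3],[28,0]]
[[15,9],[21,10],[25,3],[28,0]]
[[15,9],[21,10],[25,3],[28,0],[30,13],[39,0]]
[[15,9],[21,10],[25,3],[28,0],[30,13],[39,0]]
[[15,9],[21,10],[25,3],[28,0],[30,13],[39,0]]
[[15,9],[21,10],[25,3],[28,0],[30,13],[39,0],[42,15],[43,0]]
[[15,9],[21,10],[25,3],[28,0],[30,13],[39,1],[42,15],[43,0]]
[[15,9],[21,10],[25,3],[28,0],[30,17],[31,13],[39,1],[42,15],[43,0]]
[[3,1],[4,0],[15,9],[21,10],[25,3],[28,0],[30,17],[31,13],[39,1],[42,15],[43,0]]
[[3,1],[4,0],[7,10],[8,0],[15,9],[21,10],[25,3],[28,0],[30,17],[31,13],[39,1],[42,15],[43,0]]
[[3,1],[4,0],[7,10],[8,0],[15,9],[21,10],[25,3],[28,0],[30,17],[31,13],[39,1],[42,15],[43,0],[45,8],[47,0]]
[[3,1],[4,0],[7,10],[8,0],[15,9],[21,10],[25,19],[26,3],[28,0],[30,17],[31,13],[39,1],[42,15],[43,0],[45,8],[47,0]]
[[3,1],[4,0],[7,10],[8,0],[15,9],[21,10],[25,19],[26,3],[28,2],[30,17],[31,13],[39,1],[42,15],[43,0],[45,8],[47,0]]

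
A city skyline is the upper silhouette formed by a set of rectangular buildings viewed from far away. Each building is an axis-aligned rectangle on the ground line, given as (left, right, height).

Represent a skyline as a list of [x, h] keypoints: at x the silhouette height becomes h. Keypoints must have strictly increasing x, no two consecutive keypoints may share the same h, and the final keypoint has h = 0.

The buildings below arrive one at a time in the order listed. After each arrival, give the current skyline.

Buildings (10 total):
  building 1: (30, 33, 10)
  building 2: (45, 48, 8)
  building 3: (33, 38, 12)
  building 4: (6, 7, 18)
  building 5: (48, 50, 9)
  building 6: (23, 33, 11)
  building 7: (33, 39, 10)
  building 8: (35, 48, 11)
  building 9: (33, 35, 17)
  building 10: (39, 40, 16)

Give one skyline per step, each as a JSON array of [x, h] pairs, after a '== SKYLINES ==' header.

== SKYLINES ==
[[30,10],[33,0]]
[[30,10],[33,0],[45,8],[48,0]]
[[30,10],[33,12],[38,0],[45,8],[48,0]]
[[6,18],[7,0],[30,10],[33,12],[38,0],[45,8],[48,0]]
[[6,18],[7,0],[30,10],[33,12],[38,0],[45,8],[48,9],[50,0]]
[[6,18],[7,0],[23,11],[33,12],[38,0],[45,8],[48,9],[50,0]]
[[6,18],[7,0],[23,11],[33,12],[38,10],[39,0],[45,8],[48,9],[50,0]]
[[6,18],[7,0],[23,11],[33,12],[38,11],[48,9],[50,0]]
[[6,18],[7,0],[23,11],[33,17],[35,12],[38,11],[48,9],[50,0]]
[[6,18],[7,0],[23,11],[33,17],[35,12],[38,11],[39,16],[40,11],[48,9],[50,0]]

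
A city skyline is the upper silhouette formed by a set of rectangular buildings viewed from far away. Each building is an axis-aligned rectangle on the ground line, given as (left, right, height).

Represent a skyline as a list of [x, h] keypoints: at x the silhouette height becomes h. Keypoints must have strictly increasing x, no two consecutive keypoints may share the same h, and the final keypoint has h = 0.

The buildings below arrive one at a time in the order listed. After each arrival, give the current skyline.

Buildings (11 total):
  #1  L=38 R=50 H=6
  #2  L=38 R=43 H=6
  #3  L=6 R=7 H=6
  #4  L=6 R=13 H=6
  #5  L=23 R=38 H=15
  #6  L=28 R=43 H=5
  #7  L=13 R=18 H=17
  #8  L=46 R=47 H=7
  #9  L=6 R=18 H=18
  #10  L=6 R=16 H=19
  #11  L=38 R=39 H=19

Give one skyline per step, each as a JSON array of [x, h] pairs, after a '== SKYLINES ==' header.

== SKYLINES ==
[[38,6],[50,0]]
[[38,6],[50,0]]
[[6,6],[7,0],[38,6],[50,0]]
[[6,6],[13,0],[38,6],[50,0]]
[[6,6],[13,0],[23,15],[38,6],[50,0]]
[[6,6],[13,0],[23,15],[38,6],[50,0]]
[[6,6],[13,17],[18,0],[23,15],[38,6],[50,0]]
[[6,6],[13,17],[18,0],[23,15],[38,6],[46,7],[47,6],[50,0]]
[[6,18],[18,0],[23,15],[38,6],[46,7],[47,6],[50,0]]
[[6,19],[16,18],[18,0],[23,15],[38,6],[46,7],[47,6],[50,0]]
[[6,19],[16,18],[18,0],[23,15],[38,19],[39,6],[46,7],[47,6],[50,0]]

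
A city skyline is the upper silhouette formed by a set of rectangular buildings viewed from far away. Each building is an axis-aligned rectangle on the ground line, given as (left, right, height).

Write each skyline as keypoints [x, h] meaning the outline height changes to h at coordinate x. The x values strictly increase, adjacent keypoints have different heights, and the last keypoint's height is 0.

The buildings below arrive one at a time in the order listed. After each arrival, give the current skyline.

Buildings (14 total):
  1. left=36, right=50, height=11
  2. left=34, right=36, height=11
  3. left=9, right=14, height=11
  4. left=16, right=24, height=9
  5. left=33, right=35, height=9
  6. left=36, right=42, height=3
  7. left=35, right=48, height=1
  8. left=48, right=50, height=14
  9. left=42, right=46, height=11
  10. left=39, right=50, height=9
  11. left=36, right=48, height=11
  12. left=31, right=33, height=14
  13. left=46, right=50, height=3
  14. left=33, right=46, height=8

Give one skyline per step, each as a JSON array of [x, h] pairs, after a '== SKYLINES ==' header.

== SKYLINES ==
[[36,11],[50,0]]
[[34,11],[50,0]]
[[9,11],[14,0],[34,11],[50,0]]
[[9,11],[14,0],[16,9],[24,0],[34,11],[50,0]]
[[9,11],[14,0],[16,9],[24,0],[33,9],[34,11],[50,0]]
[[9,11],[14,0],[16,9],[24,0],[33,9],[34,11],[50,0]]
[[9,11],[14,0],[16,9],[24,0],[33,9],[34,11],[50,0]]
[[9,11],[14,0],[16,9],[24,0],[33,9],[34,11],[48,14],[50,0]]
[[9,11],[14,0],[16,9],[24,0],[33,9],[34,11],[48,14],[50,0]]
[[9,11],[14,0],[16,9],[24,0],[33,9],[34,11],[48,14],[50,0]]
[[9,11],[14,0],[16,9],[24,0],[33,9],[34,11],[48,14],[50,0]]
[[9,11],[14,0],[16,9],[24,0],[31,14],[33,9],[34,11],[48,14],[50,0]]
[[9,11],[14,0],[16,9],[24,0],[31,14],[33,9],[34,11],[48,14],[50,0]]
[[9,11],[14,0],[16,9],[24,0],[31,14],[33,9],[34,11],[48,14],[50,0]]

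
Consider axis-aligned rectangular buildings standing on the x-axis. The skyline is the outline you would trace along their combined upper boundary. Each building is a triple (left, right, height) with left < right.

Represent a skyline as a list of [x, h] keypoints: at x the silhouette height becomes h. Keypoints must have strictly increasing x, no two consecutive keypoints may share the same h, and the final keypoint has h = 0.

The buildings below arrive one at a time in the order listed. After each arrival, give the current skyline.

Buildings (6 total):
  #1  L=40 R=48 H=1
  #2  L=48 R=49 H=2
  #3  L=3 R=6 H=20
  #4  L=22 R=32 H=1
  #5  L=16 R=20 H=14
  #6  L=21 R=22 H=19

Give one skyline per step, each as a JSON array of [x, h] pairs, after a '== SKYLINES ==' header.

== SKYLINES ==
[[40,1],[48,0]]
[[40,1],[48,2],[49,0]]
[[3,20],[6,0],[40,1],[48,2],[49,0]]
[[3,20],[6,0],[22,1],[32,0],[40,1],[48,2],[49,0]]
[[3,20],[6,0],[16,14],[20,0],[22,1],[32,0],[40,1],[48,2],[49,0]]
[[3,20],[6,0],[16,14],[20,0],[21,19],[22,1],[32,0],[40,1],[48,2],[49,0]]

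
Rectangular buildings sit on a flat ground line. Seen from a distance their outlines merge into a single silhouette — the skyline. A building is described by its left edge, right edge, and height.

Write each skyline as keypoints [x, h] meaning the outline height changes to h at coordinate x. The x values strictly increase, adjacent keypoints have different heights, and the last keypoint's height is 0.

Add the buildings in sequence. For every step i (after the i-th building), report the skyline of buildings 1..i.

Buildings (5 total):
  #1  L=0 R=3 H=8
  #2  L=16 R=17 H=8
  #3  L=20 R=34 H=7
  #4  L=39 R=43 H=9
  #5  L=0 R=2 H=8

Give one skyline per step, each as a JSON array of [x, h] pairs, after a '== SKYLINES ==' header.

== SKYLINES ==
[[0,8],[3,0]]
[[0,8],[3,0],[16,8],[17,0]]
[[0,8],[3,0],[16,8],[17,0],[20,7],[34,0]]
[[0,8],[3,0],[16,8],[17,0],[20,7],[34,0],[39,9],[43,0]]
[[0,8],[3,0],[16,8],[17,0],[20,7],[34,0],[39,9],[43,0]]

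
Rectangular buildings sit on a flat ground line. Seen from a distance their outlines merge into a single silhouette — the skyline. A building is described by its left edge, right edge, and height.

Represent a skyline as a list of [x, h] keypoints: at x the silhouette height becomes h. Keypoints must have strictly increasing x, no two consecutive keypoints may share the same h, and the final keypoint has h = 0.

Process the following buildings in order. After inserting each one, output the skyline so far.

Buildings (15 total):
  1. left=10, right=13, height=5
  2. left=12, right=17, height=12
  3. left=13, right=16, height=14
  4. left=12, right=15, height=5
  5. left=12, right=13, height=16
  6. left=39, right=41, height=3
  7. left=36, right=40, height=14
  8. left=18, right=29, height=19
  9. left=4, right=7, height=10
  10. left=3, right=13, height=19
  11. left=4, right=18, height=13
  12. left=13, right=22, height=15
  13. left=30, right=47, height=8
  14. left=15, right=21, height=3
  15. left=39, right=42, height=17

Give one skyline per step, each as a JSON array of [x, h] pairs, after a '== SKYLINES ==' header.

== SKYLINES ==
[[10,5],[13,0]]
[[10,5],[12,12],[17,0]]
[[10,5],[12,12],[13,14],[16,12],[17,0]]
[[10,5],[12,12],[13,14],[16,12],[17,0]]
[[10,5],[12,16],[13,14],[16,12],[17,0]]
[[10,5],[12,16],[13,14],[16,12],[17,0],[39,3],[41,0]]
[[10,5],[12,16],[13,14],[16,12],[17,0],[36,14],[40,3],[41,0]]
[[10,5],[12,16],[13,14],[16,12],[17,0],[18,19],[29,0],[36,14],[40,3],[41,0]]
[[4,10],[7,0],[10,5],[12,16],[13,14],[16,12],[17,0],[18,19],[29,0],[36,14],[40,3],[41,0]]
[[3,19],[13,14],[16,12],[17,0],[18,19],[29,0],[36,14],[40,3],[41,0]]
[[3,19],[13,14],[16,13],[18,19],[29,0],[36,14],[40,3],[41,0]]
[[3,19],[13,15],[18,19],[29,0],[36,14],[40,3],[41,0]]
[[3,19],[13,15],[18,19],[29,0],[30,8],[36,14],[40,8],[47,0]]
[[3,19],[13,15],[18,19],[29,0],[30,8],[36,14],[40,8],[47,0]]
[[3,19],[13,15],[18,19],[29,0],[30,8],[36,14],[39,17],[42,8],[47,0]]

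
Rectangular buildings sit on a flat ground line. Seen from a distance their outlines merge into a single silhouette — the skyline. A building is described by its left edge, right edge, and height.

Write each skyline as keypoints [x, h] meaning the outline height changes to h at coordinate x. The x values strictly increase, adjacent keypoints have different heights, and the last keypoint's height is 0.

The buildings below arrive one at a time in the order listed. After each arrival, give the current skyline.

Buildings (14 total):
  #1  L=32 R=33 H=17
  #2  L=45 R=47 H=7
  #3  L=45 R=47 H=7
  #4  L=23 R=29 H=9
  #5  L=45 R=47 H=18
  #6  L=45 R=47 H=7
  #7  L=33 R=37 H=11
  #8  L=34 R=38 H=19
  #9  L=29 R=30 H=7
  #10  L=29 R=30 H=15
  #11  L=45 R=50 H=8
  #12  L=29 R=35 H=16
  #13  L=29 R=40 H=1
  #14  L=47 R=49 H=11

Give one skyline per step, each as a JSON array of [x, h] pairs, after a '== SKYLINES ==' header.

== SKYLINES ==
[[32,17],[33,0]]
[[32,17],[33,0],[45,7],[47,0]]
[[32,17],[33,0],[45,7],[47,0]]
[[23,9],[29,0],[32,17],[33,0],[45,7],[47,0]]
[[23,9],[29,0],[32,17],[33,0],[45,18],[47,0]]
[[23,9],[29,0],[32,17],[33,0],[45,18],[47,0]]
[[23,9],[29,0],[32,17],[33,11],[37,0],[45,18],[47,0]]
[[23,9],[29,0],[32,17],[33,11],[34,19],[38,0],[45,18],[47,0]]
[[23,9],[29,7],[30,0],[32,17],[33,11],[34,19],[38,0],[45,18],[47,0]]
[[23,9],[29,15],[30,0],[32,17],[33,11],[34,19],[38,0],[45,18],[47,0]]
[[23,9],[29,15],[30,0],[32,17],[33,11],[34,19],[38,0],[45,18],[47,8],[50,0]]
[[23,9],[29,16],[32,17],[33,16],[34,19],[38,0],[45,18],[47,8],[50,0]]
[[23,9],[29,16],[32,17],[33,16],[34,19],[38,1],[40,0],[45,18],[47,8],[50,0]]
[[23,9],[29,16],[32,17],[33,16],[34,19],[38,1],[40,0],[45,18],[47,11],[49,8],[50,0]]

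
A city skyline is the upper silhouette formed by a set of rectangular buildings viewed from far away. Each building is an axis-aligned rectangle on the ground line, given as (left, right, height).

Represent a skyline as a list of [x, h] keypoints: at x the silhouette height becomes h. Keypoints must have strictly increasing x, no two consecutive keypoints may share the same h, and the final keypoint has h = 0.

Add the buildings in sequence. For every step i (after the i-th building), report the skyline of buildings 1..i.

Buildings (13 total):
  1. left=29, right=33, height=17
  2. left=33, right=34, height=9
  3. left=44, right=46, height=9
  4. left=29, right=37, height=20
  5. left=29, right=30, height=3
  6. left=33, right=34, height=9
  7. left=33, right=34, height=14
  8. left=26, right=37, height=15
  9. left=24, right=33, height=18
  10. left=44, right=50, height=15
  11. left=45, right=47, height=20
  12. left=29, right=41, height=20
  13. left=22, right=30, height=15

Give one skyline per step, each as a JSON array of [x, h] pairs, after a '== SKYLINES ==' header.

== SKYLINES ==
[[29,17],[33,0]]
[[29,17],[33,9],[34,0]]
[[29,17],[33,9],[34,0],[44,9],[46,0]]
[[29,20],[37,0],[44,9],[46,0]]
[[29,20],[37,0],[44,9],[46,0]]
[[29,20],[37,0],[44,9],[46,0]]
[[29,20],[37,0],[44,9],[46,0]]
[[26,15],[29,20],[37,0],[44,9],[46,0]]
[[24,18],[29,20],[37,0],[44,9],[46,0]]
[[24,18],[29,20],[37,0],[44,15],[50,0]]
[[24,18],[29,20],[37,0],[44,15],[45,20],[47,15],[50,0]]
[[24,18],[29,20],[41,0],[44,15],[45,20],[47,15],[50,0]]
[[22,15],[24,18],[29,20],[41,0],[44,15],[45,20],[47,15],[50,0]]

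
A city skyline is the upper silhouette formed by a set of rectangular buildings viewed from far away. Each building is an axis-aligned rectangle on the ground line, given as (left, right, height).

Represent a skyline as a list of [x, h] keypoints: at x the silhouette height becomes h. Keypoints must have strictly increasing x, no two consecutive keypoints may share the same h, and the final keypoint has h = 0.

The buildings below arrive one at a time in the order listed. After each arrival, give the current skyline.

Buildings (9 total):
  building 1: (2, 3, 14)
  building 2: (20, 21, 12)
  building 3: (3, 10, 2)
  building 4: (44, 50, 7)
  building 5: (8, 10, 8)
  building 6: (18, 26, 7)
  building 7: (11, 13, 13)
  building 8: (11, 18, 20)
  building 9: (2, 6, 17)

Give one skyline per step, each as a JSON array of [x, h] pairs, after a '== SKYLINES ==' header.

== SKYLINES ==
[[2,14],[3,0]]
[[2,14],[3,0],[20,12],[21,0]]
[[2,14],[3,2],[10,0],[20,12],[21,0]]
[[2,14],[3,2],[10,0],[20,12],[21,0],[44,7],[50,0]]
[[2,14],[3,2],[8,8],[10,0],[20,12],[21,0],[44,7],[50,0]]
[[2,14],[3,2],[8,8],[10,0],[18,7],[20,12],[21,7],[26,0],[44,7],[50,0]]
[[2,14],[3,2],[8,8],[10,0],[11,13],[13,0],[18,7],[20,12],[21,7],[26,0],[44,7],[50,0]]
[[2,14],[3,2],[8,8],[10,0],[11,20],[18,7],[20,12],[21,7],[26,0],[44,7],[50,0]]
[[2,17],[6,2],[8,8],[10,0],[11,20],[18,7],[20,12],[21,7],[26,0],[44,7],[50,0]]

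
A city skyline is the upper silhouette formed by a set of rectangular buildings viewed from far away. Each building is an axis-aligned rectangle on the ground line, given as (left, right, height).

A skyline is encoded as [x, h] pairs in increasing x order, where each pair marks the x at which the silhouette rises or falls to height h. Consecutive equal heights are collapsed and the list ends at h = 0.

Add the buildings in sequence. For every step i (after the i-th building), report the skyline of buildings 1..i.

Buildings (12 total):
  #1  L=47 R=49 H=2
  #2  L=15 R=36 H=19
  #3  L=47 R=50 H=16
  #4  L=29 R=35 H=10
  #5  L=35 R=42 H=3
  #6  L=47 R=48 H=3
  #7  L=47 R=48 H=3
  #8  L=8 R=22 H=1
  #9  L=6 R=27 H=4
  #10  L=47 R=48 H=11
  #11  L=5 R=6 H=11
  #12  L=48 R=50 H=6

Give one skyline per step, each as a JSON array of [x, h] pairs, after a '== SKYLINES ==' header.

== SKYLINES ==
[[47,2],[49,0]]
[[15,19],[36,0],[47,2],[49,0]]
[[15,19],[36,0],[47,16],[50,0]]
[[15,19],[36,0],[47,16],[50,0]]
[[15,19],[36,3],[42,0],[47,16],[50,0]]
[[15,19],[36,3],[42,0],[47,16],[50,0]]
[[15,19],[36,3],[42,0],[47,16],[50,0]]
[[8,1],[15,19],[36,3],[42,0],[47,16],[50,0]]
[[6,4],[15,19],[36,3],[42,0],[47,16],[50,0]]
[[6,4],[15,19],[36,3],[42,0],[47,16],[50,0]]
[[5,11],[6,4],[15,19],[36,3],[42,0],[47,16],[50,0]]
[[5,11],[6,4],[15,19],[36,3],[42,0],[47,16],[50,0]]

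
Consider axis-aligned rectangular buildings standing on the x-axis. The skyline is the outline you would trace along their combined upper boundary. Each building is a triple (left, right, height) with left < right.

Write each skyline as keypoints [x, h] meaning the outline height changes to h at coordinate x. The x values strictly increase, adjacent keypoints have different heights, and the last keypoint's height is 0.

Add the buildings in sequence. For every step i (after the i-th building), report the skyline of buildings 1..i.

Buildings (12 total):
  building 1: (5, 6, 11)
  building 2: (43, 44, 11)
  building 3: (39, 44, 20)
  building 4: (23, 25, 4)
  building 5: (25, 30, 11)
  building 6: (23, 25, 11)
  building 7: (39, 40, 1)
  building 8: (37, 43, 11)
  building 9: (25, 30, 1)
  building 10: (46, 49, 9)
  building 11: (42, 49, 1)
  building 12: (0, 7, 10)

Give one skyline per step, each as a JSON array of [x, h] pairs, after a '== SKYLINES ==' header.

== SKYLINES ==
[[5,11],[6,0]]
[[5,11],[6,0],[43,11],[44,0]]
[[5,11],[6,0],[39,20],[44,0]]
[[5,11],[6,0],[23,4],[25,0],[39,20],[44,0]]
[[5,11],[6,0],[23,4],[25,11],[30,0],[39,20],[44,0]]
[[5,11],[6,0],[23,11],[30,0],[39,20],[44,0]]
[[5,11],[6,0],[23,11],[30,0],[39,20],[44,0]]
[[5,11],[6,0],[23,11],[30,0],[37,11],[39,20],[44,0]]
[[5,11],[6,0],[23,11],[30,0],[37,11],[39,20],[44,0]]
[[5,11],[6,0],[23,11],[30,0],[37,11],[39,20],[44,0],[46,9],[49,0]]
[[5,11],[6,0],[23,11],[30,0],[37,11],[39,20],[44,1],[46,9],[49,0]]
[[0,10],[5,11],[6,10],[7,0],[23,11],[30,0],[37,11],[39,20],[44,1],[46,9],[49,0]]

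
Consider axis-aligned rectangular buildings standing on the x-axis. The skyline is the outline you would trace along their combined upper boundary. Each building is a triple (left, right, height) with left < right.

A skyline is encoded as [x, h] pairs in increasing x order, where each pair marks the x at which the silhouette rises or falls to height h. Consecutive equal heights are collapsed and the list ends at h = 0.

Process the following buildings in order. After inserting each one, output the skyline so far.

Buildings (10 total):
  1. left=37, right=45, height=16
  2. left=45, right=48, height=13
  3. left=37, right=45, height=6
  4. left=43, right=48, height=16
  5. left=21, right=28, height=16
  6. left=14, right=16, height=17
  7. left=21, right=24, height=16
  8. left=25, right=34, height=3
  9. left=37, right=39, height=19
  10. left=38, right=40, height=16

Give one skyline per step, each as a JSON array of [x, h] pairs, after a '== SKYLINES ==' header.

== SKYLINES ==
[[37,16],[45,0]]
[[37,16],[45,13],[48,0]]
[[37,16],[45,13],[48,0]]
[[37,16],[48,0]]
[[21,16],[28,0],[37,16],[48,0]]
[[14,17],[16,0],[21,16],[28,0],[37,16],[48,0]]
[[14,17],[16,0],[21,16],[28,0],[37,16],[48,0]]
[[14,17],[16,0],[21,16],[28,3],[34,0],[37,16],[48,0]]
[[14,17],[16,0],[21,16],[28,3],[34,0],[37,19],[39,16],[48,0]]
[[14,17],[16,0],[21,16],[28,3],[34,0],[37,19],[39,16],[48,0]]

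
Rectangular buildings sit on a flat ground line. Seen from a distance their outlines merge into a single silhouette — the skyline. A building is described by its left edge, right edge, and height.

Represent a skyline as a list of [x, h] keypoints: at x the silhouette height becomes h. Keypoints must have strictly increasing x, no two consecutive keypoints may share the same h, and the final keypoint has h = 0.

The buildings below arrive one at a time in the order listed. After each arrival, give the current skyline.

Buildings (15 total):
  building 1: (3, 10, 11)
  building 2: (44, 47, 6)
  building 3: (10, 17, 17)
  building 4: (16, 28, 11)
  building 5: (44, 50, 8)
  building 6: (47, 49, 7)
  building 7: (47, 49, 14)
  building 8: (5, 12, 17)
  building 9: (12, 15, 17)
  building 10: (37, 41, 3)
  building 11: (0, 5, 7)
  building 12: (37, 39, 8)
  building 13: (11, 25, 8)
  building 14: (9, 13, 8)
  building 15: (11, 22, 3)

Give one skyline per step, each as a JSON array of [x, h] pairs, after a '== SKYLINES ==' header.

== SKYLINES ==
[[3,11],[10,0]]
[[3,11],[10,0],[44,6],[47,0]]
[[3,11],[10,17],[17,0],[44,6],[47,0]]
[[3,11],[10,17],[17,11],[28,0],[44,6],[47,0]]
[[3,11],[10,17],[17,11],[28,0],[44,8],[50,0]]
[[3,11],[10,17],[17,11],[28,0],[44,8],[50,0]]
[[3,11],[10,17],[17,11],[28,0],[44,8],[47,14],[49,8],[50,0]]
[[3,11],[5,17],[17,11],[28,0],[44,8],[47,14],[49,8],[50,0]]
[[3,11],[5,17],[17,11],[28,0],[44,8],[47,14],[49,8],[50,0]]
[[3,11],[5,17],[17,11],[28,0],[37,3],[41,0],[44,8],[47,14],[49,8],[50,0]]
[[0,7],[3,11],[5,17],[17,11],[28,0],[37,3],[41,0],[44,8],[47,14],[49,8],[50,0]]
[[0,7],[3,11],[5,17],[17,11],[28,0],[37,8],[39,3],[41,0],[44,8],[47,14],[49,8],[50,0]]
[[0,7],[3,11],[5,17],[17,11],[28,0],[37,8],[39,3],[41,0],[44,8],[47,14],[49,8],[50,0]]
[[0,7],[3,11],[5,17],[17,11],[28,0],[37,8],[39,3],[41,0],[44,8],[47,14],[49,8],[50,0]]
[[0,7],[3,11],[5,17],[17,11],[28,0],[37,8],[39,3],[41,0],[44,8],[47,14],[49,8],[50,0]]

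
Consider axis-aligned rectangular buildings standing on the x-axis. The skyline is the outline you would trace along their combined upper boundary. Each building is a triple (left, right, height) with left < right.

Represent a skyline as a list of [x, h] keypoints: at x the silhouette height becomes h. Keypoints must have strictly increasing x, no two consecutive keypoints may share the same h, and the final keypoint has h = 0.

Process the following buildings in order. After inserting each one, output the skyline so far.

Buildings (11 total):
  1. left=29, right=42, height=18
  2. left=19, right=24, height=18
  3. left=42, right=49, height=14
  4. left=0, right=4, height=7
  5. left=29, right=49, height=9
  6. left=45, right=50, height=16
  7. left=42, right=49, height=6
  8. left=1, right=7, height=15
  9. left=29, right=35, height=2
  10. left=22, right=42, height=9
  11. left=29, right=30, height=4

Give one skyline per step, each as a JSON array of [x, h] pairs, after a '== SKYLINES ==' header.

== SKYLINES ==
[[29,18],[42,0]]
[[19,18],[24,0],[29,18],[42,0]]
[[19,18],[24,0],[29,18],[42,14],[49,0]]
[[0,7],[4,0],[19,18],[24,0],[29,18],[42,14],[49,0]]
[[0,7],[4,0],[19,18],[24,0],[29,18],[42,14],[49,0]]
[[0,7],[4,0],[19,18],[24,0],[29,18],[42,14],[45,16],[50,0]]
[[0,7],[4,0],[19,18],[24,0],[29,18],[42,14],[45,16],[50,0]]
[[0,7],[1,15],[7,0],[19,18],[24,0],[29,18],[42,14],[45,16],[50,0]]
[[0,7],[1,15],[7,0],[19,18],[24,0],[29,18],[42,14],[45,16],[50,0]]
[[0,7],[1,15],[7,0],[19,18],[24,9],[29,18],[42,14],[45,16],[50,0]]
[[0,7],[1,15],[7,0],[19,18],[24,9],[29,18],[42,14],[45,16],[50,0]]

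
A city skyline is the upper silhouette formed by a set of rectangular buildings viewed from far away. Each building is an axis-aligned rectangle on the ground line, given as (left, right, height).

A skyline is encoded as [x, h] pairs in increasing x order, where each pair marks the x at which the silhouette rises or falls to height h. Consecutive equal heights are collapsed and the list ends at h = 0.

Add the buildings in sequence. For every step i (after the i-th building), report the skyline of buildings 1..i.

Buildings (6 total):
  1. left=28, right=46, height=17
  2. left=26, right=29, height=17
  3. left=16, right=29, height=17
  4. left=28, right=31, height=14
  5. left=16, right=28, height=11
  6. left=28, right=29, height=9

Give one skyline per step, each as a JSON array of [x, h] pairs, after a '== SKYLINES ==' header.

== SKYLINES ==
[[28,17],[46,0]]
[[26,17],[46,0]]
[[16,17],[46,0]]
[[16,17],[46,0]]
[[16,17],[46,0]]
[[16,17],[46,0]]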